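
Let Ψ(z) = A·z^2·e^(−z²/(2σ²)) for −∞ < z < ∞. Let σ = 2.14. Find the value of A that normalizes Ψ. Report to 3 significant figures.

Require ∫ |Ψ|² dz = 1 over the whole domain.
Using the Gaussian integral ∫_{−∞}^{∞} e^(−αz²) dz = √(π/α), carrying out the integral gives A² · 3·√(π)·σ^5/4.
So A² = (3·√(π)·σ^5/4)^(−1).
Substituting σ = 2.14 gives A² = 0.01676, so A = 0.1295.

A ≈ 0.129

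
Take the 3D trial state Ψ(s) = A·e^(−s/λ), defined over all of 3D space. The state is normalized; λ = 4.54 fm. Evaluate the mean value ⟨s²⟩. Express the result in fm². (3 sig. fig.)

The expectation value is the |Ψ|²-weighted average of s^2: ∫ s^2|Ψ|² 4πs² ds.
Recall ∫₀^∞ s^m e^(−s/β) ds = m!·β^(m+1), evaluating both integrals, ⟨s²⟩ = 3·λ^2.
With λ = 4.54, ⟨s^2⟩ = 61.83.

⟨s^2⟩ ≈ 61.8 fm^2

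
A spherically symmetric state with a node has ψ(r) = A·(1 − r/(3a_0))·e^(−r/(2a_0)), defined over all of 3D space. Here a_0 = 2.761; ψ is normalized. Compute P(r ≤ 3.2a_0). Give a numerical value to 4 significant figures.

P = ∫ |ψ|² 4πr² dr over r ≤ 3.2a_0.
Normalization gives A² = 1/(8·π·a_0^3/3).
In terms of u = r/a_0 (A², 4π and the length scale all cancel between numerator and denominator), P = [∫_{0}^{3.2} u^2·(1 - u/3)^2·e^(-u) du] / [∫_{0}^{∞} u^2·(1 - u/3)^2·e^(-u) du].
Using ∫ u^2·(1 - u/3)^2·e^(-u) du = (-u^4 + 2·u^3 - 3·u^2 - 6·u - 6)·e^(-u)/9, the numerator is 2/3 - 6614·e^(-16/5)/625 and the denominator is 2/3.
The region integral divided by the full integral gives P = 0.35296.

P ≈ 0.3530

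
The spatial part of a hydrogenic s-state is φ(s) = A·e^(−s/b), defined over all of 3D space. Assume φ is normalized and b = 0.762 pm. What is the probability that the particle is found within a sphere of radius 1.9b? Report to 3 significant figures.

Integrate the radial probability density 4πs²|φ|² over s ≤ 1.9b.
Normalization gives A² = 1/(π·b^3).
Let u = s/b; then A², 4π and the length scale all cancel, so P = ∫_{0}^{1.9} u^2·e^(-2·u) du ÷ ∫_{0}^{∞} u^2·e^(-2·u) du.
Using ∫ u^2·e^(-2·u) du = -(2·u^2 + 2·u + 1)·e^(-2·u)/4, the numerator is 1/4 - 601·e^(-19/5)/200 and the denominator is 1/4.
Taking the ratio yields P = 0.7311.

P ≈ 0.731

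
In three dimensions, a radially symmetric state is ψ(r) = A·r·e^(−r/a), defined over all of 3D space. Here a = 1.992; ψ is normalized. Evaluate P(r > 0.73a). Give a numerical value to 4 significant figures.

P ≈ 0.9832

P = ∫ |ψ|² 4πr² dr over r > 0.73a.
Normalization gives A² = 1/(3·π·a^5).
Let u = r/a; then A², 4π and the length scale all cancel, so P = ∫_{0.73}^{∞} u^4·e^(-2·u) du ÷ ∫_{0}^{∞} u^4·e^(-2·u) du.
An antiderivative of u^4·e^(-2·u) is -(u^4/2 + u^3 + 3·u^2/2 + 3·u/2 + 3/4)·e^(-2·u); evaluating from 0.73 to ∞ gives ≈ 0.737433, while the full integral is 3/4.
The region integral divided by the full integral gives P = 0.98324.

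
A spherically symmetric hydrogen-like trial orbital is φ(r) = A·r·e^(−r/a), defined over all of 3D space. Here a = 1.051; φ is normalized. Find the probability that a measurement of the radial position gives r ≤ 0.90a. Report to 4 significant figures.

With dV = 4πr²dr, the probability is ∫|φ|² dV over r ≤ 0.90a.
The full normalization integral is A²·[3·π·a^5] = 1, fixing A².
Substituting u = r/a, A², 4π and the length scale all cancel in the ratio: P = ∫_{0}^{0.90} u^4·e^(-2·u) du / ∫_{0}^{∞} u^4·e^(-2·u) du.
Using ∫ u^4·e^(-2·u) du = -(u^4/2 + u^3 + 3·u^2/2 + 3·u/2 + 3/4)·e^(-2·u), the numerator is ≈ 0.0273050 and the denominator is 3/4.
Taking the ratio yields P = 0.036407.

P ≈ 0.03641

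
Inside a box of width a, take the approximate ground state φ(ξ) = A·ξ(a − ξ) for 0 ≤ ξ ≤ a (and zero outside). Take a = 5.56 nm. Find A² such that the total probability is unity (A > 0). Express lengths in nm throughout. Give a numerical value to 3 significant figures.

A^2 ≈ 0.00565 nm^(-5)

We need A² ∫|f|² dξ = 1, taking the integral from 0 to a.
Expanding the polynomial and integrating term by term, the integral (without the A² prefactor) comes out to a^5/30.
Plugging in a = 5.56 yields A = 0.07514.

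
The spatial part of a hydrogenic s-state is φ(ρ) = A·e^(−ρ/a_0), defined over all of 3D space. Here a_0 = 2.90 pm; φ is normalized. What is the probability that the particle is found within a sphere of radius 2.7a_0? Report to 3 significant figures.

P = ∫ |φ|² 4πρ² dρ over ρ ≤ 2.7a_0.
The full normalization integral is A²·[π·a_0^3] = 1, fixing A².
In terms of u = ρ/a_0 (A², 4π and the length scale all cancel between numerator and denominator), P = [∫_{0}^{2.7} u^2·e^(-2·u) du] / [∫_{0}^{∞} u^2·e^(-2·u) du].
With ∫ u^2·e^(-2·u) du = -(2·u^2 + 2·u + 1)·e^(-2·u)/4 + C, the region integral is 1/4 - 1049·e^(-27/5)/200 and the full one is 1/4.
The region integral divided by the full integral gives P = 0.9052.

P ≈ 0.905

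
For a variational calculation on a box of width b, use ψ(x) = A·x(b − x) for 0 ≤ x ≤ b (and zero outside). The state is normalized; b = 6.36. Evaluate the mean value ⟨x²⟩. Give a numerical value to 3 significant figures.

⟨x^2⟩ ≈ 11.6

The expectation value is the |ψ|²-weighted average of x^2: ∫ x^2|ψ|² dx.
Since the A² factors cancel between numerator and denominator, ⟨x²⟩ = 2·b^2/7.
Putting b = 6.36 gives 11.56.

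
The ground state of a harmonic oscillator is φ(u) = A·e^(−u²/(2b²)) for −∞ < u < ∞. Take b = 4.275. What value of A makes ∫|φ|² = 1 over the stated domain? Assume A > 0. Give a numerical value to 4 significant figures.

We need A² ∫|f|² du = 1, taking the integral from −∞ to ∞.
Using the Gaussian integral ∫_{−∞}^{∞} e^(−αu²) du = √(π/α), the integral (without the A² prefactor) comes out to √(π)·b.
Hence A² = 1/[√(π)·b].
With b = 4.275: A² = 0.13197 and A = 0.36328.

A ≈ 0.3633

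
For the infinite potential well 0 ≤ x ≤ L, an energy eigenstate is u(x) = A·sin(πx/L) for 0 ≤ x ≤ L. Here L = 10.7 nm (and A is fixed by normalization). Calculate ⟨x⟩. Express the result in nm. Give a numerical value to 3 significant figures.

By definition ⟨x⟩ = ∫ x |u(x)|² dx.
With ∫₀^L sin²(nπx/L) dx = L/2, the ratio of the moment integral to the normalization integral gives ⟨x⟩ = L/2.
Putting L = 10.7 gives 5.350.

⟨x⟩ ≈ 5.35 nm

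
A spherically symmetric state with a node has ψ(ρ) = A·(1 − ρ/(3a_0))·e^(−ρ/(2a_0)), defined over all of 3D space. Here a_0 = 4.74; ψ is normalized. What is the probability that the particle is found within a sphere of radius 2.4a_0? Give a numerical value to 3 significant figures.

P ≈ 0.347

Integrate the radial probability density 4πρ²|ψ|² over ρ ≤ 2.4a_0.
Normalization gives A² = 1/(8·π·a_0^3/3).
Substituting u = ρ/a_0, A², 4π and the length scale all cancel in the ratio: P = ∫_{0}^{2.4} u^2·(1 - u/3)^2·e^(-u) du / ∫_{0}^{∞} u^2·(1 - u/3)^2·e^(-u) du.
An antiderivative of u^2·(1 - u/3)^2·e^(-u) is (-u^4 + 2·u^3 - 3·u^2 - 6·u - 6)·e^(-u)/9; evaluating from 0 to 2.4 gives 2/3 - 9002·e^(-12/5)/1875, while the full integral is 2/3.
The region integral divided by the full integral gives P = 0.3467.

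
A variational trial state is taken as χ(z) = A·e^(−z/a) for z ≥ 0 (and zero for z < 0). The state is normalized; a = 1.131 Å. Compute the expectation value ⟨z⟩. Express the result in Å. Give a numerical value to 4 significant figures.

⟨z⟩ ≈ 0.5655 Å

By definition ⟨z⟩ = ∫ z |χ(z)|² dz.
Recall ∫₀^∞ z^m e^(−z/β) dz = m!·β^(m+1), since the A² factors cancel between numerator and denominator, ⟨z⟩ = a/2.
With a = 1.131, ⟨z⟩ = 0.56550.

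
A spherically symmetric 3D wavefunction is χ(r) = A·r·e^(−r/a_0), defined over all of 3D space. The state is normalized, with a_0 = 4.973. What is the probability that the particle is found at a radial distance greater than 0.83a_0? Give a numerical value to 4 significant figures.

With dV = 4πr²dr, the probability is ∫|χ|² dV over r > 0.83a_0.
Normalization gives A² = 1/(3·π·a_0^5).
In terms of u = r/a_0 (A², 4π and the length scale all cancel between numerator and denominator), P = [∫_{0.83}^{∞} u^4·e^(-2·u) du] / [∫_{0}^{∞} u^4·e^(-2·u) du].
Using ∫ u^4·e^(-2·u) du = -(u^4/2 + u^3 + 3·u^2/2 + 3·u/2 + 3/4)·e^(-2·u), the numerator is ≈ 0.729645 and the denominator is 3/4.
Taking the ratio yields P = 0.97286.

P ≈ 0.9729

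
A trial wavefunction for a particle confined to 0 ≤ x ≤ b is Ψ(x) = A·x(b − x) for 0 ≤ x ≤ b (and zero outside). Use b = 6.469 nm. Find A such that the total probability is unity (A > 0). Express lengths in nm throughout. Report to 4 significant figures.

A ≈ 0.05146 nm^(-5/2)

The normalization condition is ∫|Ψ|² dx = 1 from 0 to b.
Carrying out the integral gives A² · b^5/30.
Setting this equal to 1 gives A² = 1/(b^5/30).
Plugging in b = 6.469 yields A = 0.051460.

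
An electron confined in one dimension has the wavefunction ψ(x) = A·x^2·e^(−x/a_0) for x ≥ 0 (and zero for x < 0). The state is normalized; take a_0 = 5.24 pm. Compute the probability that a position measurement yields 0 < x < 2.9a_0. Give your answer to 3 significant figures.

P ≈ 0.687

|ψ|² is the probability density, so P = ∫_{0}^{2.9a_0} |ψ|² dx.
Since A² = 1/(3·a_0^5/4), this is the region integral divided by the full normalization integral.
Substituting u = x/a_0, A² and the length scale cancel in the ratio: P = ∫_{0}^{2.9} u^4·e^(-2·u) du / ∫_{0}^{∞} u^4·e^(-2·u) du.
With ∫ u^4·e^(-2·u) du = -(u^4/2 + u^3 + 3·u^2/2 + 3·u/2 + 3/4)·e^(-2·u) + C, the region integral is ≈ 0.51546 and the full one is 3/4.
This works out to P = 0.6873.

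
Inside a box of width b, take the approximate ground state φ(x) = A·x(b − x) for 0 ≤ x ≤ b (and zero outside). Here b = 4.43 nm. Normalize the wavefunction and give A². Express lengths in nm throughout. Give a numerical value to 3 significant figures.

A^2 ≈ 0.0176 nm^(-5)

The normalization condition is ∫|φ|² dx = 1 from 0 to b.
Expanding the polynomial and integrating term by term, carrying out the integral gives A² · b^5/30.
With b = 4.43: A² = 0.01758 and A = 0.1326.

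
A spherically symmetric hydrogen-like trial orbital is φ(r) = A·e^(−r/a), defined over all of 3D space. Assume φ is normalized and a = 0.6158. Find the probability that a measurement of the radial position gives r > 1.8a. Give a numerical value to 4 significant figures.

P ≈ 0.3027

P = ∫ |φ|² 4πr² dr over r > 1.8a.
A² is fixed by ∫₀^∞ 4πr²|φ|² dr = 1, i.e. A² = (π·a^3)^(−1).
In terms of u = r/a (A², 4π and the length scale all cancel between numerator and denominator), P = [∫_{1.8}^{∞} u^2·e^(-2·u) du] / [∫_{0}^{∞} u^2·e^(-2·u) du].
With ∫ u^2·e^(-2·u) du = -(2·u^2 + 2·u + 1)·e^(-2·u)/4 + C, the region integral is 277·e^(-18/5)/100 and the full one is 1/4.
The region integral divided by the full integral gives P = 0.30275.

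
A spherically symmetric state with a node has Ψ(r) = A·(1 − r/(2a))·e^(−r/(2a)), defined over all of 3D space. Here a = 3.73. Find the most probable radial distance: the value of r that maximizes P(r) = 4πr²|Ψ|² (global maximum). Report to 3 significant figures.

r ≈ 19.5

Set d/dr [P(r) = 4πr²|Ψ|²] = 0 and solve for r > 0.
This gives r = a·(√(5) + 3).
With a = 3.73, the most probable radial distance is 19.53.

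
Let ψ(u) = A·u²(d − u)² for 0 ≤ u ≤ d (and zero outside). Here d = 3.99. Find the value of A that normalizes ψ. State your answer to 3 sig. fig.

A ≈ 0.0496

We need A² ∫|f|² du = 1, taking the integral from 0 to d.
The integral (without the A² prefactor) comes out to d^9/630.
Substituting d = 3.99 gives A² = 0.002458, so A = 0.04958.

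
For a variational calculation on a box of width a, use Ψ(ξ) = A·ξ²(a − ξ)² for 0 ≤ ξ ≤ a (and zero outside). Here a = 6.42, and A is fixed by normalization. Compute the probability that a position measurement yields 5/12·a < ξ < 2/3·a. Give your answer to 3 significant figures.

The probability is P = ∫ |Ψ|² dξ over [5/12·a, 2/3·a].
With A² fixed by ∫|Ψ|² = 1, i.e. A² = (a^9/630)^(−1), substitute and integrate.
Substituting u = ξ/a, A² and the length scale cancel in the ratio: P = ∫_{5/12}^{2/3} u^4·(1 - u)^4 du / ∫_{0}^{1} u^4·(1 - u)^4 du.
An antiderivative of u^4·(1 - u)^4 is u^5·(70·u^4 - 315·u^3 + 540·u^2 - 420·u + 126)/630; evaluating from 5/12 to 2/3 gives ≈ 0.00087750, while the full integral is 1/630.
Evaluating gives P = 0.5528.

P ≈ 0.553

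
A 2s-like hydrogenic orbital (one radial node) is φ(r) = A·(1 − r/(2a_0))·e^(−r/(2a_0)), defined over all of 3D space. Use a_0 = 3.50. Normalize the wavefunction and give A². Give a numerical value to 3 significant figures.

A^2 ≈ 0.000928

The normalization condition is ∫|φ|² 4πr² dr = 1 from 0 to ∞.
In 3D with spherical symmetry the volume element is 4πr² dr.
The integral (without the A² prefactor) comes out to 8·π·a_0^3.
Hence A² = 1/[8·π·a_0^3].
Substituting a_0 = 3.50 gives A² = 0.0009280, so A = 0.03046.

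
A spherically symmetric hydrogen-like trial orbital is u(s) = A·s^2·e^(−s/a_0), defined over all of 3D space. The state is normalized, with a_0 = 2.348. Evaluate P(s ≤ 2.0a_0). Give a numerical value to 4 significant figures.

With dV = 4πs²ds, the probability is ∫|u|² dV over s ≤ 2.0a_0.
Normalization gives A² = 1/(45·π·a_0^7/2).
In terms of t = s/a_0 (A², 4π and the length scale all cancel between numerator and denominator), P = [∫_{0}^{2.0} t^6·e^(-2·t) dt] / [∫_{0}^{∞} t^6·e^(-2·t) dt].
Using ∫ t^6·e^(-2·t) dt = -(4·t^6 + 12·t^5 + 30·t^4 + 60·t^3 + 90·t^2 + 90·t + 45)·e^(-2·t)/8, the numerator is 45/8 - 2185·e^(-4)/8 and the denominator is 45/8.
The region integral divided by the full integral gives P = 0.11067.

P ≈ 0.1107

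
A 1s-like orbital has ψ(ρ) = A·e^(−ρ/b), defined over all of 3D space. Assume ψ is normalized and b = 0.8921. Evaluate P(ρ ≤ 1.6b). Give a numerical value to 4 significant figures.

P ≈ 0.6201

With dV = 4πρ²dρ, the probability is ∫|ψ|² dV over ρ ≤ 1.6b.
A² is fixed by ∫₀^∞ 4πρ²|ψ|² dρ = 1, i.e. A² = (π·b^3)^(−1).
Let u = ρ/b; then A², 4π and the length scale all cancel, so P = ∫_{0}^{1.6} u^2·e^(-2·u) du ÷ ∫_{0}^{∞} u^2·e^(-2·u) du.
Using ∫ u^2·e^(-2·u) du = -(2·u^2 + 2·u + 1)·e^(-2·u)/4, the numerator is 1/4 - 233·e^(-16/5)/100 and the denominator is 1/4.
The region integral divided by the full integral gives P = 0.62010.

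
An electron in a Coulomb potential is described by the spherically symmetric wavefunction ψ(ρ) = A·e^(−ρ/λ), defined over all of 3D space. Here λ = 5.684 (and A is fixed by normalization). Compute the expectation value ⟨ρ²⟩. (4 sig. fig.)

⟨ρ²⟩ = ∫ ρ^2 |ψ|² 4πρ² dρ over the full domain.
Using ∫₀^∞ ρⁿ e^(−αρ) dρ = n!/αⁿ⁺¹, evaluating both integrals, ⟨ρ²⟩ = 3·λ^2.
With λ = 5.684, ⟨ρ^2⟩ = 96.924.

⟨ρ^2⟩ ≈ 96.92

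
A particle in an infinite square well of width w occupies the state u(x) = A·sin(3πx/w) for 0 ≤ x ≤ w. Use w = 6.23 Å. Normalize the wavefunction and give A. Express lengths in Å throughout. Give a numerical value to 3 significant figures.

Require ∫ |u|² dx = 1 over the whole domain.
The integral (without the A² prefactor) comes out to w/2.
Setting this equal to 1 gives A² = 1/(w/2).
Plugging in w = 6.23 yields A = 0.5666.

A ≈ 0.567 Å^(-1/2)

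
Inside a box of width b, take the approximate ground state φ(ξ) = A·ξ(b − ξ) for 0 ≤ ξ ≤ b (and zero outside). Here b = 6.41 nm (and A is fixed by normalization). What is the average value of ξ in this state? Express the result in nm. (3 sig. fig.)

⟨ξ⟩ ≈ 3.21 nm

By definition ⟨ξ⟩ = ∫ ξ |φ(ξ)|² dξ.
Since the A² factors cancel between numerator and denominator, ⟨ξ⟩ = b/2.
Putting b = 6.41 gives 3.205.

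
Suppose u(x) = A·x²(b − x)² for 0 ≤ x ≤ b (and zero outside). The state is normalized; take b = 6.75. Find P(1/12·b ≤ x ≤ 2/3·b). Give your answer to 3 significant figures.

P = ∫_{1/12·b}^{2/3·b} |u(x)|² dx.
Since A² = 1/(b^9/630), this is the region integral divided by the full normalization integral.
Substituting t = x/b, A² and the length scale cancel in the ratio: P = ∫_{1/12}^{2/3} t^4·(1 - t)^4 dt / ∫_{0}^{1} t^4·(1 - t)^4 dt.
An antiderivative of t^4·(1 - t)^4 is t^5·(70·t^4 - 315·t^3 + 540·t^2 - 420·t + 126)/630; evaluating from 1/12 to 2/3 gives ≈ 0.0013568, while the full integral is 1/630.
Taking the ratio, P = 0.8548.

P ≈ 0.855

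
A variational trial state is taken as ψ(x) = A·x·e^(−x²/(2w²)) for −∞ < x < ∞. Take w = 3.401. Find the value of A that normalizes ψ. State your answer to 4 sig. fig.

Normalization requires ∫|ψ|² dx = 1, integrated from −∞ to ∞.
The integral (without the A² prefactor) comes out to √(π)·w^3/2.
Hence A² = 1/[√(π)·w^3/2].
Substituting w = 3.401 gives A² = 0.028684, so A = 0.16936.

A ≈ 0.1694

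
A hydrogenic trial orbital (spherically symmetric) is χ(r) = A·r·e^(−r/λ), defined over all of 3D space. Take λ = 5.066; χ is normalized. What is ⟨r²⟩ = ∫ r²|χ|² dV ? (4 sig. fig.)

⟨r^2⟩ ≈ 192.5

The expectation value is the |χ|²-weighted average of r^2: ∫ r^2|χ|² 4πr² dr.
Using ∫₀^∞ rⁿ e^(−αr) dr = n!/αⁿ⁺¹, evaluating both integrals, ⟨r²⟩ = 15·λ^2/2.
Putting λ = 5.066 gives 192.48.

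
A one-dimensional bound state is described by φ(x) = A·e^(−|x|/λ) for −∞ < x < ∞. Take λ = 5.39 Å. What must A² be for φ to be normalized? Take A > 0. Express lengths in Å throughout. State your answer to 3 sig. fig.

The normalization condition is ∫|φ|² dx = 1 from −∞ to ∞.
∫|φ|² dx = A²·(λ).
Hence A² = 1/[λ].
Substituting λ = 5.39 gives A² = 0.1855, so A = 0.4307.

A^2 ≈ 0.186 Å^(-1)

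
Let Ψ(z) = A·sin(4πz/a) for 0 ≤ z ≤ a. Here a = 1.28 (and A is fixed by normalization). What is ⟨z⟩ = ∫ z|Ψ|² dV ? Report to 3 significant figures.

⟨z⟩ ≈ 0.640

By definition ⟨z⟩ = ∫ z |Ψ(z)|² dz.
With ∫₀^a sin²(nπz/a) dz = a/2, since the A² factors cancel between numerator and denominator, ⟨z⟩ = a/2.
With a = 1.28, ⟨z⟩ = 0.6400.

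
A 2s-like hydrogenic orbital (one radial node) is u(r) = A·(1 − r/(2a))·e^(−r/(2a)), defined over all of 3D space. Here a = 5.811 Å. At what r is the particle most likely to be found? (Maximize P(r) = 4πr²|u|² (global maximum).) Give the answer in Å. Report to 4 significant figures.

Differentiate P(r) = 4πr²|u|² with respect to r and set to zero.
Solving yields r = a·(√(5) + 3).
With a = 5.811, the most probable radial distance is 30.427 Å.

r ≈ 30.43 Å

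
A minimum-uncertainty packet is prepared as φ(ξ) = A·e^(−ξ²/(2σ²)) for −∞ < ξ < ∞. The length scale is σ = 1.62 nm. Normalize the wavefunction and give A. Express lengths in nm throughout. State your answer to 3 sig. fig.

Require ∫ |φ|² dξ = 1 over the whole domain.
With φ = A·e^(−ξ²/(2σ²)), the integral evaluates to A²·[√(π)·σ].
Substituting σ = 1.62 gives A² = 0.3483, so A = 0.5901.

A ≈ 0.590 nm^(-1/2)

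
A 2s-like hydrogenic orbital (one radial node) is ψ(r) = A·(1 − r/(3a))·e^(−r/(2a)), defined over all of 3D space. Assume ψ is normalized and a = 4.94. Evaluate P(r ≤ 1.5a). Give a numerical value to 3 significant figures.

With dV = 4πr²dr, the probability is ∫|ψ|² dV over r ≤ 1.5a.
A² is fixed by ∫₀^∞ 4πr²|ψ|² dr = 1, i.e. A² = (8·π·a^3/3)^(−1).
Substituting u = r/a, A², 4π and the length scale all cancel in the ratio: P = ∫_{0}^{1.5} u^2·(1 - u/3)^2·e^(-u) du / ∫_{0}^{∞} u^2·(1 - u/3)^2·e^(-u) du.
An antiderivative of u^2·(1 - u/3)^2·e^(-u) is (-u^4 + 2·u^3 - 3·u^2 - 6·u - 6)·e^(-u)/9; evaluating from 0 to 1.5 gives 2/3 - 107·e^(-3/2)/48, while the full integral is 2/3.
Taking the ratio yields P = 0.2539.

P ≈ 0.254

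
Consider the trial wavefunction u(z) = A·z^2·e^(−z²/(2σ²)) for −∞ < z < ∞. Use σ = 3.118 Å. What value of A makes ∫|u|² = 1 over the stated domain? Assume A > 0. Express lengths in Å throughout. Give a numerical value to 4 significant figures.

Normalization requires ∫|u|² dz = 1, integrated from −∞ to ∞.
The integral (without the A² prefactor) comes out to 3·√(π)·σ^5/4.
So A² = (3·√(π)·σ^5/4)^(−1).
Plugging in σ = 3.118 yields A = 0.050523.

A ≈ 0.05052 Å^(-5/2)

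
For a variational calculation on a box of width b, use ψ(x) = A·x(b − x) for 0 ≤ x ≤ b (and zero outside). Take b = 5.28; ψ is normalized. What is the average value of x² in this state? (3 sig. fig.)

By definition ⟨x²⟩ = ∫ x^2 |ψ(x)|² dx.
Expanding the polynomial and integrating term by term, evaluating both integrals, ⟨x²⟩ = 2·b^2/7.
Putting b = 5.28 gives 7.965.

⟨x^2⟩ ≈ 7.97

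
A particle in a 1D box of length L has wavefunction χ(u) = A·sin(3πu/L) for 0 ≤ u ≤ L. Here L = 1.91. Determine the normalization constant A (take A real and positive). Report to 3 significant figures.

A ≈ 1.02

Normalization requires ∫|χ|² du = 1, integrated from 0 to L.
With χ = A·sin(3πu/L), the integral evaluates to A²·[L/2].
So A² = (L/2)^(−1).
Plugging in L = 1.91 yields A = 1.023.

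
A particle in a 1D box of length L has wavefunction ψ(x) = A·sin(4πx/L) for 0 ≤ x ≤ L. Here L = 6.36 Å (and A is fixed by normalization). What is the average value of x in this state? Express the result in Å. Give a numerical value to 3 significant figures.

The expectation value is the |ψ|²-weighted average of x: ∫ x|ψ|² dx.
With ∫₀^L sin²(nπx/L) dx = L/2, evaluating both integrals, ⟨x⟩ = L/2.
With L = 6.36, ⟨x⟩ = 3.180.

⟨x⟩ ≈ 3.18 Å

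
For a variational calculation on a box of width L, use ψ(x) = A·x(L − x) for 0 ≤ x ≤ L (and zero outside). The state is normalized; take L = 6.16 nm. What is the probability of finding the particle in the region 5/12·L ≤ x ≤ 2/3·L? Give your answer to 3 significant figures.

P = ∫_{5/12·L}^{2/3·L} |ψ(x)|² dx.
With A² fixed by ∫|ψ|² = 1, i.e. A² = (L^5/30)^(−1), substitute and integrate.
In terms of u = x/L (A² and the length scale cancel between numerator and denominator), P = [∫_{5/12}^{2/3} u^2·(1 - u)^2 du] / [∫_{0}^{1} u^2·(1 - u)^2 du].
Using ∫ u^2·(1 - u)^2 du = u^3·(6·u^2 - 15·u + 10)/30, the numerator is ≈ 0.014783 and the denominator is 1/30.
Taking the ratio, P = 0.4435.

P ≈ 0.444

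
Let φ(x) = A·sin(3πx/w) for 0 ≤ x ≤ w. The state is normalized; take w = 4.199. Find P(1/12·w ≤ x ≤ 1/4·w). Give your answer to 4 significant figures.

P ≈ 0.2728

The probability is P = ∫ |φ|² dx over [1/12·w, 1/4·w].
With A² fixed by ∫|φ|² = 1, i.e. A² = (w/2)^(−1), substitute and integrate.
Let u = x/w; then A² and the length scale cancel, so P = ∫_{1/12}^{1/4} sin(3·π·u)^2 du ÷ ∫_{0}^{1} sin(3·π·u)^2 du.
With ∫ sin(3·π·u)^2 du = u/2 - sin(6·π·u)/(12·π) + C, the region integral is 1/(6·π) + 1/12 and the full one is 1/2.
Evaluating gives P = (2 + π)/(6·π).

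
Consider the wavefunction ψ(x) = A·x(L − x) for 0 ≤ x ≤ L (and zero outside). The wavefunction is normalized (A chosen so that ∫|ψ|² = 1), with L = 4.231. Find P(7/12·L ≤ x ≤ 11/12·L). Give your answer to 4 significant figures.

P ≈ 0.3415

P = ∫_{7/12·L}^{11/12·L} |ψ(x)|² dx.
The normalization integral ∫|ψ|²dx over the whole domain equals L^5/30·A², and A² cancels in the ratio.
Let u = x/L; then A² and the length scale cancel, so P = ∫_{7/12}^{11/12} u^2·(1 - u)^2 du ÷ ∫_{0}^{1} u^2·(1 - u)^2 du.
An antiderivative of u^2·(1 - u)^2 is u^3·(6·u^2 - 15·u + 10)/30; evaluating from 7/12 to 11/12 gives ≈ 0.0113844, while the full integral is 1/30.
This works out to P = 0.34153.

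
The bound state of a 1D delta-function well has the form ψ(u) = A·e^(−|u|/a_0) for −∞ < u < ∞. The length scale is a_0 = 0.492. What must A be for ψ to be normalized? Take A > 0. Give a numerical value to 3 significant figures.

Require ∫ |ψ|² du = 1 over the whole domain.
Using ∫₀^∞ uⁿ e^(−αu) du = n!/αⁿ⁺¹, the integral (without the A² prefactor) comes out to a_0.
Setting this equal to 1 gives A² = 1/(a_0).
Substituting a_0 = 0.492 gives A² = 2.033, so A = 1.426.

A ≈ 1.43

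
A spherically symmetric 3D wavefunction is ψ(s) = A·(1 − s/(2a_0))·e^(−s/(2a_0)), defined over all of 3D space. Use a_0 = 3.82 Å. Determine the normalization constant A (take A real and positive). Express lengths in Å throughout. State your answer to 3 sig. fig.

The normalization condition is ∫|ψ|² 4πs² ds = 1 from 0 to ∞.
The integral (without the A² prefactor) comes out to 8·π·a_0^3.
Hence A² = 1/[8·π·a_0^3].
With a_0 = 3.82: A² = 0.0007138 and A = 0.02672.

A ≈ 0.0267 Å^(-3/2)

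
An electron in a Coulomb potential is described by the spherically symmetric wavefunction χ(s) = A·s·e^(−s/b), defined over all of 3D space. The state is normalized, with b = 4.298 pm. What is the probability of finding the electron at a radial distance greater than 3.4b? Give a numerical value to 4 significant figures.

P ≈ 0.1920

Integrate the radial probability density 4πs²|χ|² over s > 3.4b.
The full normalization integral is A²·[3·π·b^5] = 1, fixing A².
In terms of u = s/b (A², 4π and the length scale all cancel between numerator and denominator), P = [∫_{3.4}^{∞} u^4·e^(-2·u) du] / [∫_{0}^{∞} u^4·e^(-2·u) du].
With ∫ u^4·e^(-2·u) du = -(u^4/2 + u^3 + 3·u^2/2 + 3·u/2 + 3/4)·e^(-2·u) + C, the region integral is ≈ 0.144023 and the full one is 3/4.
Taking the ratio yields P = 0.19203.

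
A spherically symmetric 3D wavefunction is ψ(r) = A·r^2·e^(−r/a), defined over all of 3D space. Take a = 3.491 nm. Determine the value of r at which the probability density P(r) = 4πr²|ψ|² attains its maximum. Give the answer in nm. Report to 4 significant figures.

The maximum of P(r) = 4πr²|ψ|² occurs where its derivative vanishes.
Solving yields r = 3·a.
With a = 3.491, the most probable radial distance is 10.473 nm.

r ≈ 10.47 nm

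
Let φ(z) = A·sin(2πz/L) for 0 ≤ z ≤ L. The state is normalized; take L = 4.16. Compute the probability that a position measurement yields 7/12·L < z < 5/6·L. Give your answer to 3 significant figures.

|φ|² is the probability density, so P = ∫_{7/12·L}^{5/6·L} |φ|² dz.
The normalization integral ∫|φ|²dz over the whole domain equals L/2·A², and A² cancels in the ratio.
In terms of u = z/L (A² and the length scale cancel between numerator and denominator), P = [∫_{7/12}^{5/6} sin(2·π·u)^2 du] / [∫_{0}^{1} sin(2·π·u)^2 du].
An antiderivative of sin(2·π·u)^2 is u/2 - sin(4·π·u)/(8·π); evaluating from 7/12 to 5/6 gives √(3)/(8·π) + 1/8, while the full integral is 1/2.
This works out to P = (√(3) + π)/(4·π).

P ≈ 0.388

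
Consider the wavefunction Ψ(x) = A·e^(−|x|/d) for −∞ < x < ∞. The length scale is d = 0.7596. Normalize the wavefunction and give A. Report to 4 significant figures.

A ≈ 1.147

The normalization condition is ∫|Ψ|² dx = 1 from −∞ to ∞.
Using ∫₀^∞ xⁿ e^(−αx) dx = n!/αⁿ⁺¹, carrying out the integral gives A² · d.
Setting this equal to 1 gives A² = 1/(d).
With d = 0.7596: A² = 1.3165 and A = 1.1474.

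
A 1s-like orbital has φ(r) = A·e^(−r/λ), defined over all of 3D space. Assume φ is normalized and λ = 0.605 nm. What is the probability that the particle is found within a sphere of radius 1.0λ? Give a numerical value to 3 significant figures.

Integrate the radial probability density 4πr²|φ|² over r ≤ 1.0λ.
The full normalization integral is A²·[π·λ^3] = 1, fixing A².
In terms of u = r/λ (A², 4π and the length scale all cancel between numerator and denominator), P = [∫_{0}^{1.0} u^2·e^(-2·u) du] / [∫_{0}^{∞} u^2·e^(-2·u) du].
An antiderivative of u^2·e^(-2·u) is -(2·u^2 + 2·u + 1)·e^(-2·u)/4; evaluating from 0 to 1.0 gives 1/4 - 5·e^(-2)/4, while the full integral is 1/4.
The region integral divided by the full integral gives P = 0.3233.

P ≈ 0.323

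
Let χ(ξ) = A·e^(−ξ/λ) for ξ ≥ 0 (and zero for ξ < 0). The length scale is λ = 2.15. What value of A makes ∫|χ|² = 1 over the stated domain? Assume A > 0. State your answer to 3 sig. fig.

A ≈ 0.964

Normalization requires ∫|χ|² dξ = 1, integrated from 0 to ∞.
Recall ∫₀^∞ ξ^m e^(−ξ/β) dξ = m!·β^(m+1), with χ = A·e^(−ξ/λ), the integral evaluates to A²·[λ/2].
Substituting λ = 2.15 gives A² = 0.9302, so A = 0.9645.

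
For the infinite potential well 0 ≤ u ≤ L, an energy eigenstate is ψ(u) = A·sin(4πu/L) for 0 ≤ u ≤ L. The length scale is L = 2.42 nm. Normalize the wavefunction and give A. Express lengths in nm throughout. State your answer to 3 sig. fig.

A ≈ 0.909 nm^(-1/2)

Normalization requires ∫|ψ|² du = 1, integrated from 0 to L.
Carrying out the integral gives A² · L/2.
With L = 2.42: A² = 0.8264 and A = 0.9091.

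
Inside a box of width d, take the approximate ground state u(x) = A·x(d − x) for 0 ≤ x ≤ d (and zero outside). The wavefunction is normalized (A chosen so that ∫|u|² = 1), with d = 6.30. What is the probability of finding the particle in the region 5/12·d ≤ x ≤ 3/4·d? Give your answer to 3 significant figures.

P ≈ 0.550

The probability is P = ∫ |u|² dx over [5/12·d, 3/4·d].
The normalization integral ∫|u|²dx over the whole domain equals d^5/30·A², and A² cancels in the ratio.
Substituting t = x/d, A² and the length scale cancel in the ratio: P = ∫_{5/12}^{3/4} t^2·(1 - t)^2 dt / ∫_{0}^{1} t^2·(1 - t)^2 dt.
An antiderivative of t^2·(1 - t)^2 is t^3·(6·t^2 - 15·t + 10)/30; evaluating from 5/12 to 3/4 gives ≈ 0.018329, while the full integral is 1/30.
Taking the ratio, P = 0.5499.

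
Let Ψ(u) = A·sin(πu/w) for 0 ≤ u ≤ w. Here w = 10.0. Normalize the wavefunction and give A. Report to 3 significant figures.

A ≈ 0.447

We need A² ∫|f|² du = 1, taking the integral from 0 to w.
With ∫₀^w sin²(nπu/w) du = w/2, with Ψ = A·sin(πu/w), the integral evaluates to A²·[w/2].
Hence A² = 1/[w/2].
Substituting w = 10.0 gives A² = 0.2000, so A = 0.4472.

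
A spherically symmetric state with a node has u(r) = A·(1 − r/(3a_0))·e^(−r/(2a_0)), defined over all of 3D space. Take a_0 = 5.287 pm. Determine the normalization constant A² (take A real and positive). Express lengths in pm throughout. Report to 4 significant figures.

A^2 ≈ 0.0008077 pm^(-3)

We need A² ∫|f|² 4πr² dr = 1, taking the integral from 0 to ∞.
The integral (without the A² prefactor) comes out to 8·π·a_0^3/3.
Setting this equal to 1 gives A² = 1/(8·π·a_0^3/3).
With a_0 = 5.287: A² = 0.00080771 and A = 0.028420.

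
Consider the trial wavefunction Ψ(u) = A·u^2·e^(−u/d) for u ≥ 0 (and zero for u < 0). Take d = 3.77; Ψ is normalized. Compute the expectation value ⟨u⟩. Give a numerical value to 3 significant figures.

⟨u⟩ = ∫ u |Ψ|² du over the full domain.
Since the A² factors cancel between numerator and denominator, ⟨u⟩ = 5·d/2.
Putting d = 3.77 gives 9.425.

⟨u⟩ ≈ 9.43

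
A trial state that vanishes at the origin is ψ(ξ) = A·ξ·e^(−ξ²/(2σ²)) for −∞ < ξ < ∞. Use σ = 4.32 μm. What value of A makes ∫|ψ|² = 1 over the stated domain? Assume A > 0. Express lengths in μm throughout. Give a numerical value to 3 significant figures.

We need A² ∫|f|² dξ = 1, taking the integral from −∞ to ∞.
Using the Gaussian integral ∫_{−∞}^{∞} e^(−αξ²) dξ = √(π/α), carrying out the integral gives A² · √(π)·σ^3/2.
So A² = (√(π)·σ^3/2)^(−1).
Substituting σ = 4.32 gives A² = 0.01400, so A = 0.1183.

A ≈ 0.118 μm^(-3/2)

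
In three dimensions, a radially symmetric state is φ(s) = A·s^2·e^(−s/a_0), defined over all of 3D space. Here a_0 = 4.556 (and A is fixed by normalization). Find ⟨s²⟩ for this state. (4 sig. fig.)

⟨s²⟩ = ∫ s^2 |φ|² 4πs² ds over the full domain.
The ratio of the moment integral to the normalization integral gives ⟨s²⟩ = 14·a_0^2.
Putting a_0 = 4.556 gives 290.60.

⟨s^2⟩ ≈ 290.6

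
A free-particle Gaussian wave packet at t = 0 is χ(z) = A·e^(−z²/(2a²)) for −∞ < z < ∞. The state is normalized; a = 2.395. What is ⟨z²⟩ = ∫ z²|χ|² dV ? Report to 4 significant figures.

By definition ⟨z²⟩ = ∫ z^2 |χ(z)|² dz.
Using the Gaussian integral ∫_{−∞}^{∞} e^(−αz²) dz = √(π/α), the ratio of the moment integral to the normalization integral gives ⟨z²⟩ = a^2/2.
With a = 2.395, ⟨z^2⟩ = 2.8680.

⟨z^2⟩ ≈ 2.868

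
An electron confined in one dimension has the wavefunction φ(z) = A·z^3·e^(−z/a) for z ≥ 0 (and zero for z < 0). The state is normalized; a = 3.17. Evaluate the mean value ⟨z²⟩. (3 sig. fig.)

⟨z^2⟩ ≈ 141

By definition ⟨z²⟩ = ∫ z^2 |φ(z)|² dz.
Recall ∫₀^∞ z^m e^(−z/β) dz = m!·β^(m+1), evaluating both integrals, ⟨z²⟩ = 14·a^2.
Putting a = 3.17 gives 140.7.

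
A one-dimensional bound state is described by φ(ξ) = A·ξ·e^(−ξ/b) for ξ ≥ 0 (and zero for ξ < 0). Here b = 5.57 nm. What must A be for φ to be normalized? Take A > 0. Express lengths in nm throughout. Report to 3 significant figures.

We need A² ∫|f|² dξ = 1, taking the integral from 0 to ∞.
With ∫₀^∞ ξ^2 e^(−αξ) dξ = 2!/α^3, carrying out the integral gives A² · b^3/4.
Substituting b = 5.57 gives A² = 0.02315, so A = 0.1521.

A ≈ 0.152 nm^(-3/2)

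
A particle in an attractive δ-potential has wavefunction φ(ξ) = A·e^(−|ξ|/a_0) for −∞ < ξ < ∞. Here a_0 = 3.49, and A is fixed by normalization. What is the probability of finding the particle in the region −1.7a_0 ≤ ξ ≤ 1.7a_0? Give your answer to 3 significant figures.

P ≈ 0.967

P = ∫_{−1.7a_0}^{1.7a_0} |φ(ξ)|² dξ.
Since A² = 1/(a_0), this is the region integral divided by the full normalization integral.
By symmetry take twice the ξ ≥ 0 contribution in numerator and denominator; the 2's cancel. Let u = ξ/a_0; then A² and the length scale cancel, so P = ∫_{0}^{1.7} e^(-2·u) du ÷ ∫_{0}^{∞} e^(-2·u) du.
Using ∫ e^(-2·u) du = -e^(-2·u)/2, the numerator is 1/2 - e^(-17/5)/2 and the denominator is 1/2.
This works out to P = 0.9666.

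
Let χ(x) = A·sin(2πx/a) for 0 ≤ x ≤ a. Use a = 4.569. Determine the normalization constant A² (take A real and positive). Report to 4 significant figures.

A^2 ≈ 0.4377

The normalization condition is ∫|χ|² dx = 1 from 0 to a.
With ∫₀^a sin²(nπx/a) dx = a/2, carrying out the integral gives A² · a/2.
So A² = (a/2)^(−1).
Substituting a = 4.569 gives A² = 0.43773, so A = 0.66161.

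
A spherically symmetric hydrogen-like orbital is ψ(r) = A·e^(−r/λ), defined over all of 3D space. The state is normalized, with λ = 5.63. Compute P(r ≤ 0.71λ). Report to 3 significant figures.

P = ∫ |ψ|² 4πr² dr over r ≤ 0.71λ.
Normalization gives A² = 1/(π·λ^3).
Substituting u = r/λ, A², 4π and the length scale all cancel in the ratio: P = ∫_{0}^{0.71} u^2·e^(-2·u) du / ∫_{0}^{∞} u^2·e^(-2·u) du.
Using ∫ u^2·e^(-2·u) du = -(2·u^2 + 2·u + 1)·e^(-2·u)/4, the numerator is ≈ 0.042839 and the denominator is 1/4.
This evaluates to P = 0.1714.

P ≈ 0.171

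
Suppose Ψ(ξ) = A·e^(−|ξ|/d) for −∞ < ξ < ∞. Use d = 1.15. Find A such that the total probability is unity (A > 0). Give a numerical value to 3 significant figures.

A ≈ 0.933

Require ∫ |Ψ|² dξ = 1 over the whole domain.
With ∫₀^∞ ξ^0 e^(−αξ) dξ = 0!/α^1, with Ψ = A·e^(−|ξ|/d), the integral evaluates to A²·[d].
Substituting d = 1.15 gives A² = 0.8696, so A = 0.9325.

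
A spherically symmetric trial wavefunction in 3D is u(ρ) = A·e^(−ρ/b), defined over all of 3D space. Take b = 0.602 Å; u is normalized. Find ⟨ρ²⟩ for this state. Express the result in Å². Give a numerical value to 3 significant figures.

⟨ρ^2⟩ ≈ 1.09 Å^2

The expectation value is the |u|²-weighted average of ρ^2: ∫ ρ^2|u|² 4πρ² dρ.
Evaluating both integrals, ⟨ρ²⟩ = 3·b^2.
Putting b = 0.602 gives 1.087.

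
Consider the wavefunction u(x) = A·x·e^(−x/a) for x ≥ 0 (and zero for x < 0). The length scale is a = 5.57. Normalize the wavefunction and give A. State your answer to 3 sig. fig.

We need A² ∫|f|² dx = 1, taking the integral from 0 to ∞.
Carrying out the integral gives A² · a^3/4.
So A² = (a^3/4)^(−1).
With a = 5.57: A² = 0.02315 and A = 0.1521.

A ≈ 0.152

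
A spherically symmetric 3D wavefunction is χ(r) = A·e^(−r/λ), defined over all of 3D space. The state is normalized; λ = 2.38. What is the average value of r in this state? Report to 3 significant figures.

⟨r⟩ = ∫ r |χ|² 4πr² dr over the full domain.
Since the A² factors cancel between numerator and denominator, ⟨r⟩ = 3·λ/2.
With λ = 2.38, ⟨r⟩ = 3.570.

⟨r⟩ ≈ 3.57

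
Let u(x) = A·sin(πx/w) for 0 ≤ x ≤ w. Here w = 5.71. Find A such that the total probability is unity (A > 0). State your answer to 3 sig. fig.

A ≈ 0.592

Require ∫ |u|² dx = 1 over the whole domain.
Using sin²θ = (1 − cos 2θ)/2, with u = A·sin(πx/w), the integral evaluates to A²·[w/2].
Setting this equal to 1 gives A² = 1/(w/2).
Substituting w = 5.71 gives A² = 0.3503, so A = 0.5918.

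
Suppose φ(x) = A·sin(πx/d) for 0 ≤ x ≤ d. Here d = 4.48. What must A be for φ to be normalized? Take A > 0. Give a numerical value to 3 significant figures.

We need A² ∫|f|² dx = 1, taking the integral from 0 to d.
The integral (without the A² prefactor) comes out to d/2.
Substituting d = 4.48 gives A² = 0.4464, so A = 0.6682.

A ≈ 0.668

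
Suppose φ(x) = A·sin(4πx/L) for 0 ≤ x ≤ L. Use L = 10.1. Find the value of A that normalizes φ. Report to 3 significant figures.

Normalization requires ∫|φ|² dx = 1, integrated from 0 to L.
With ∫₀^L sin²(nπx/L) dx = L/2, ∫|φ|² dx = A²·(L/2).
With L = 10.1: A² = 0.1980 and A = 0.4450.

A ≈ 0.445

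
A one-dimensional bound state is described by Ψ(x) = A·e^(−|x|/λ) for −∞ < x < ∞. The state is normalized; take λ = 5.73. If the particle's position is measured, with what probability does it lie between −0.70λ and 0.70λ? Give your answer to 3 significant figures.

The probability is P = ∫ |Ψ|² dx over [−0.70λ, 0.70λ].
With A² fixed by ∫|Ψ|² = 1, i.e. A² = (λ)^(−1), substitute and integrate.
Both integrals are even about x = 0, so only the x ≥ 0 halves are needed (the factors of 2 cancel). Substituting u = x/λ, A² and the length scale cancel in the ratio: P = ∫_{0}^{0.70} e^(-2·u) du / ∫_{0}^{∞} e^(-2·u) du.
Using ∫ e^(-2·u) du = -e^(-2·u)/2, the numerator is 1/2 - e^(-7/5)/2 and the denominator is 1/2.
The result is P = 0.7534.

P ≈ 0.753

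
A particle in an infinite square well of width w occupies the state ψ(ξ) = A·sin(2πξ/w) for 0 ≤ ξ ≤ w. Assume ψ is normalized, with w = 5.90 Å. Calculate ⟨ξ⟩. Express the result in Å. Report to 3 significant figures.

⟨ξ⟩ = ∫ ξ |ψ|² dξ over the full domain.
Evaluating both integrals, ⟨ξ⟩ = w/2.
Putting w = 5.90 gives 2.950.

⟨ξ⟩ ≈ 2.95 Å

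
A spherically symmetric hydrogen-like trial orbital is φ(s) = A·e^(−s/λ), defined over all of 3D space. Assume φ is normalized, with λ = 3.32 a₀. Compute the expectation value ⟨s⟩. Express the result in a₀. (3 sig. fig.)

By definition ⟨s⟩ = ∫ s |φ(s)|² 4πs² ds.
With ∫₀^∞ s^3 e^(−αs) ds = 3!/α^4, the ratio of the moment integral to the normalization integral gives ⟨s⟩ = 3·λ/2.
Putting λ = 3.32 gives 4.980.

⟨s⟩ ≈ 4.98 a₀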